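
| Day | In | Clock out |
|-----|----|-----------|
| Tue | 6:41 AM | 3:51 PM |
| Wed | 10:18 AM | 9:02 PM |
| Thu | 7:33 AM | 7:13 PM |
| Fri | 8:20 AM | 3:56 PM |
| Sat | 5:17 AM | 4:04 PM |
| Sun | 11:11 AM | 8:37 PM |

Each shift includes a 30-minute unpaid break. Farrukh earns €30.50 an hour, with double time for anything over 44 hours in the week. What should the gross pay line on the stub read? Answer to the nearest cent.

€2097.38

Tue: 6:41 AM–3:51 PM = 9 h 10 min; less 30 min break → 8 h 40 min
Wed: 10:18 AM–9:02 PM = 10 h 44 min; less 30 min break → 10 h 14 min
Thu: 7:33 AM–7:13 PM = 11 h 40 min; less 30 min break → 11 h 10 min
Fri: 8:20 AM–3:56 PM = 7 h 36 min; less 30 min break → 7 h 6 min
Sat: 5:17 AM–4:04 PM = 10 h 47 min; less 30 min break → 10 h 17 min
Sun: 11:11 AM–8:37 PM = 9 h 26 min; less 30 min break → 8 h 56 min
Total worked: 56 h 23 min = 3383 min.
Regular 44 h 0 min = 2640 min at €30.50/h; overtime 12 h 23 min = 743 min at €61.00/h.
Pay = (2640 × €30.50 + 743 × €61.00) ÷ 60 = €2097.38.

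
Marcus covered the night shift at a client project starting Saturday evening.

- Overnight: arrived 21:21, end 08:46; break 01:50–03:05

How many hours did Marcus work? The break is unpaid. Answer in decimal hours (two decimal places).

10.17 hours

Overnight: 21:21 → midnight = 2 h 39 min; midnight → 08:46 = 8 h 46 min; span 11 h 25 min; less 75 min break → 10 h 10 min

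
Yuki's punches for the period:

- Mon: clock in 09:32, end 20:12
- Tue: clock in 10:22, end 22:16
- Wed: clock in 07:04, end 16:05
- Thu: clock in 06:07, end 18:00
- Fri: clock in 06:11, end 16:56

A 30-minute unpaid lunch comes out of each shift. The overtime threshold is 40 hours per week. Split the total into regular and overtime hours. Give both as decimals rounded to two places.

Regular 40.00 hours, overtime 11.72 hours

Mon: 09:32–20:12 = 10 h 40 min; less 30 min break → 10 h 10 min
Tue: 10:22–22:16 = 11 h 54 min; less 30 min break → 11 h 24 min
Wed: 07:04–16:05 = 9 h 1 min; less 30 min break → 8 h 31 min
Thu: 06:07–18:00 = 11 h 53 min; less 30 min break → 11 h 23 min
Fri: 06:11–16:56 = 10 h 45 min; less 30 min break → 10 h 15 min
Total worked: 51 h 43 min = 51.72 h.
Threshold 40 h → overtime 11 h 43 min, regular 40 h 0 min.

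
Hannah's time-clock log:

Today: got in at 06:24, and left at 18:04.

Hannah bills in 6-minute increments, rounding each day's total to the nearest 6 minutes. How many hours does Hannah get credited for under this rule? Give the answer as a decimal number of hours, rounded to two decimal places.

11.70 hours

Today: 06:24–18:04 = 11 h 40 min → rounds to 11 h 42 min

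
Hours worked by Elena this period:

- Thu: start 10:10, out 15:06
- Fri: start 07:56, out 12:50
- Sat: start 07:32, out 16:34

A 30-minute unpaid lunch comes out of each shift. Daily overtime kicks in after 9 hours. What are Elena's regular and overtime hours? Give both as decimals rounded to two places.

Thu: 10:10–15:06 = 4 h 56 min; less 30 min break → 4 h 26 min
Fri: 07:56–12:50 = 4 h 54 min; less 30 min break → 4 h 24 min
Sat: 07:32–16:34 = 9 h 2 min; less 30 min break → 8 h 32 min
Thu reg 4 h 26 min / OT 0 h 0 min; Fri reg 4 h 24 min / OT 0 h 0 min; Sat reg 8 h 32 min / OT 0 h 0 min.
Totals: regular 17 h 22 min, overtime 0 h 0 min.

Regular 17.37 hours, overtime 0.00 hours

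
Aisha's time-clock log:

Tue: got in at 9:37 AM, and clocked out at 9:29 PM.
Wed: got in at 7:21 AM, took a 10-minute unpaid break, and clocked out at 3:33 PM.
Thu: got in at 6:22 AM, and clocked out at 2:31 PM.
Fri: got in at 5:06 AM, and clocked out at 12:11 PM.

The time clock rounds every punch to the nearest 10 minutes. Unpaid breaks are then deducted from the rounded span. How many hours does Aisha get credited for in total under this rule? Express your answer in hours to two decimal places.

Tue: in 9:37 AM→9:40 AM, out 9:29 PM→9:30 PM; 11 h 50 min
Wed: in 7:21 AM→7:20 AM, out 3:33 PM→3:30 PM; 8 h 10 min − 10 min = 8 h 0 min
Thu: in 6:22 AM→6:20 AM, out 2:31 PM→2:30 PM; 8 h 10 min
Fri: in 5:06 AM→5:10 AM, out 12:11 PM→12:10 PM; 7 h 0 min
Total credited: 35 h 0 min.

35.00 hours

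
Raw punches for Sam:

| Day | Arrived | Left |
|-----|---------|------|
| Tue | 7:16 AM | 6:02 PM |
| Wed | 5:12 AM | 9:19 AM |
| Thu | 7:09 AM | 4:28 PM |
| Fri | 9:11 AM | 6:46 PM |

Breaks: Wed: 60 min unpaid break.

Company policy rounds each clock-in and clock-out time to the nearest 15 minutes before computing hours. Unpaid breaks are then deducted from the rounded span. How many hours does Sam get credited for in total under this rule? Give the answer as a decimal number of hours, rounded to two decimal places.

32.50 hours

Tue: in 7:16 AM→7:15 AM, out 6:02 PM→6:00 PM; 10 h 45 min
Wed: in 5:12 AM→5:15 AM, out 9:19 AM→9:15 AM; 4 h 0 min − 60 min = 3 h 0 min
Thu: in 7:09 AM→7:15 AM, out 4:28 PM→4:30 PM; 9 h 15 min
Fri: in 9:11 AM→9:15 AM, out 6:46 PM→6:45 PM; 9 h 30 min
Total credited: 32 h 30 min.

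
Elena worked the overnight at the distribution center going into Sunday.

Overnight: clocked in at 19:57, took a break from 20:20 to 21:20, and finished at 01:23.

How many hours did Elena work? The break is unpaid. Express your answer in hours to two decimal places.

4.43 hours

Overnight: 19:57 → midnight = 4 h 3 min; midnight → 01:23 = 1 h 23 min; span 5 h 26 min; less 60 min break → 4 h 26 min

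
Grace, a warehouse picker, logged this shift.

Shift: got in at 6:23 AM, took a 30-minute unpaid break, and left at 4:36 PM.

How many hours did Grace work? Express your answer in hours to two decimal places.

Shift: 6:23 AM–4:36 PM = 10 h 13 min; less 30 min break → 9 h 43 min

9.72 hours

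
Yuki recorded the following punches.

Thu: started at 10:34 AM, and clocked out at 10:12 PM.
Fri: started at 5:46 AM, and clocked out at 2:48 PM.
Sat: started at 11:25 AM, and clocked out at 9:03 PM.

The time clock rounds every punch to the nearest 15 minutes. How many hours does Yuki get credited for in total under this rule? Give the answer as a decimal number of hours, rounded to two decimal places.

Thu: in 10:34 AM→10:30 AM, out 10:12 PM→10:15 PM; 11 h 45 min
Fri: in 5:46 AM→5:45 AM, out 2:48 PM→2:45 PM; 9 h 0 min
Sat: in 11:25 AM→11:30 AM, out 9:03 PM→9:00 PM; 9 h 30 min
Total credited: 30 h 15 min.

30.25 hours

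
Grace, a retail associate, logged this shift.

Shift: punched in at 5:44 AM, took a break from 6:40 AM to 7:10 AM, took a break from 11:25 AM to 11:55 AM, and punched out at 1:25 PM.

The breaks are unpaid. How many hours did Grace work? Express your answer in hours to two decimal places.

6.68 hours

Shift: 5:44 AM–1:25 PM = 7 h 41 min; less 60 min break → 6 h 41 min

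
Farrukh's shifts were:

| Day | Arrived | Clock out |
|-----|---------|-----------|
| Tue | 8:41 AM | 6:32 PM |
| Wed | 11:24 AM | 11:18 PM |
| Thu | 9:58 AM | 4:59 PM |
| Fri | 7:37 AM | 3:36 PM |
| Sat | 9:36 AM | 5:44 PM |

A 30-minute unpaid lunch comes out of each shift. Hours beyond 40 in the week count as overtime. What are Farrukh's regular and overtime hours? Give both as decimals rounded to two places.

Tue: 8:41 AM–6:32 PM = 9 h 51 min; less 30 min break → 9 h 21 min
Wed: 11:24 AM–11:18 PM = 11 h 54 min; less 30 min break → 11 h 24 min
Thu: 9:58 AM–4:59 PM = 7 h 1 min; less 30 min break → 6 h 31 min
Fri: 7:37 AM–3:36 PM = 7 h 59 min; less 30 min break → 7 h 29 min
Sat: 9:36 AM–5:44 PM = 8 h 8 min; less 30 min break → 7 h 38 min
Total worked: 42 h 23 min = 42.38 h.
Threshold 40 h → overtime 2 h 23 min, regular 40 h 0 min.

Regular 40.00 hours, overtime 2.38 hours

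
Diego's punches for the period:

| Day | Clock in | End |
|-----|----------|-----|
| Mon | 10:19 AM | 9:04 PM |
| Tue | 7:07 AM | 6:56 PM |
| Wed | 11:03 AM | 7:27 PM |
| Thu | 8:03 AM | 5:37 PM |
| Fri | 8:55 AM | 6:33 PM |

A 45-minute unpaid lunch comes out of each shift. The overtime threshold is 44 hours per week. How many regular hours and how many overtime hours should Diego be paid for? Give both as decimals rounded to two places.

Regular 44.00 hours, overtime 2.42 hours

Mon: 10:19 AM–9:04 PM = 10 h 45 min; less 45 min break → 10 h 0 min
Tue: 7:07 AM–6:56 PM = 11 h 49 min; less 45 min break → 11 h 4 min
Wed: 11:03 AM–7:27 PM = 8 h 24 min; less 45 min break → 7 h 39 min
Thu: 8:03 AM–5:37 PM = 9 h 34 min; less 45 min break → 8 h 49 min
Fri: 8:55 AM–6:33 PM = 9 h 38 min; less 45 min break → 8 h 53 min
Total worked: 46 h 25 min = 46.42 h.
Threshold 44 h → overtime 2 h 25 min, regular 44 h 0 min.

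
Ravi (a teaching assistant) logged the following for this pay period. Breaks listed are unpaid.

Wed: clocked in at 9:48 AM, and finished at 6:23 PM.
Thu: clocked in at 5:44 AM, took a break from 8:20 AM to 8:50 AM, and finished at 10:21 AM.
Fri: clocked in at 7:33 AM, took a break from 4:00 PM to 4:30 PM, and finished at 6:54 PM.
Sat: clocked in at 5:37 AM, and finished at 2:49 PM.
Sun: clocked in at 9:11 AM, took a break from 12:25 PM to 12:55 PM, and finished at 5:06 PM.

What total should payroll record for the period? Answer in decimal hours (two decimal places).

40.17 hours

Wed: 9:48 AM–6:23 PM = 8 h 35 min
Thu: 5:44 AM–10:21 AM = 4 h 37 min; less 30 min break → 4 h 7 min
Fri: 7:33 AM–6:54 PM = 11 h 21 min; less 30 min break → 10 h 51 min
Sat: 5:37 AM–2:49 PM = 9 h 12 min
Sun: 9:11 AM–5:06 PM = 7 h 55 min; less 30 min break → 7 h 25 min
Total: 8 h 35 min + 4 h 7 min + 10 h 51 min + 9 h 12 min + 7 h 25 min = 40 h 10 min.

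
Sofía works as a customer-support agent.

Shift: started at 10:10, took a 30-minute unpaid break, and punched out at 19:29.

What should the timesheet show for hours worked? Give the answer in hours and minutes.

Shift: 10:10–19:29 = 9 h 19 min; less 30 min break → 8 h 49 min

8 h 49 min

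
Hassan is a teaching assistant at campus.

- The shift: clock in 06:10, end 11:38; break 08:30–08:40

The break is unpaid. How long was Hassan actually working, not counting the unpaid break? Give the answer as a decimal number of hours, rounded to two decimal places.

5.30 hours

The shift: 06:10–11:38 = 5 h 28 min; less 10 min break → 5 h 18 min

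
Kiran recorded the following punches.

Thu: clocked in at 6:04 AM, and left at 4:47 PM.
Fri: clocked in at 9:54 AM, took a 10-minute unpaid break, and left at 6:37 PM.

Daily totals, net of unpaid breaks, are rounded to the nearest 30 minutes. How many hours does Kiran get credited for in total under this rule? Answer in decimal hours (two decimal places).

Thu: 6:04 AM–4:47 PM = 10 h 43 min → rounds to 10 h 30 min
Fri: 9:54 AM–6:37 PM = 8 h 43 min − 10 min = 8 h 33 min → rounds to 8 h 30 min
Total credited: 19 h 0 min.

19.00 hours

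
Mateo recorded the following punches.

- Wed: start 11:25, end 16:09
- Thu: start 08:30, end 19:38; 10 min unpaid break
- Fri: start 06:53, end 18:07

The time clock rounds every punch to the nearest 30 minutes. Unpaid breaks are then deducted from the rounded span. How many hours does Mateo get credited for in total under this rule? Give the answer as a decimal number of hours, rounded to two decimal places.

Wed: in 11:25→11:30, out 16:09→16:00; 4 h 30 min
Thu: in 08:30→08:30, out 19:38→19:30; 11 h 0 min − 10 min = 10 h 50 min
Fri: in 06:53→07:00, out 18:07→18:00; 11 h 0 min
Total credited: 26 h 20 min.

26.33 hours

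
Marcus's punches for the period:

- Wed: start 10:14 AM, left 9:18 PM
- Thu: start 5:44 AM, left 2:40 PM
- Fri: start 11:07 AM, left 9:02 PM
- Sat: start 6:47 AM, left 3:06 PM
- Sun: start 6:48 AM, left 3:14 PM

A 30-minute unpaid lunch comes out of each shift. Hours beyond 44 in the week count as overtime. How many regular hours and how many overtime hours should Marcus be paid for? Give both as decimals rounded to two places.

Wed: 10:14 AM–9:18 PM = 11 h 4 min; less 30 min break → 10 h 34 min
Thu: 5:44 AM–2:40 PM = 8 h 56 min; less 30 min break → 8 h 26 min
Fri: 11:07 AM–9:02 PM = 9 h 55 min; less 30 min break → 9 h 25 min
Sat: 6:47 AM–3:06 PM = 8 h 19 min; less 30 min break → 7 h 49 min
Sun: 6:48 AM–3:14 PM = 8 h 26 min; less 30 min break → 7 h 56 min
Total worked: 44 h 10 min = 44.17 h.
Threshold 44 h → overtime 0 h 10 min, regular 44 h 0 min.

Regular 44.00 hours, overtime 0.17 hours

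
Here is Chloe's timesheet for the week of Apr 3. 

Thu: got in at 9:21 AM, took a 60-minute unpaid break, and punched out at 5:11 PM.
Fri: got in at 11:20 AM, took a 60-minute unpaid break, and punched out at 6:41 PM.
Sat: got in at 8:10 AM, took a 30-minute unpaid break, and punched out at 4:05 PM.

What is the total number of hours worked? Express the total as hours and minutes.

20 h 36 min

Thu: 9:21 AM–5:11 PM = 7 h 50 min; less 60 min break → 6 h 50 min
Fri: 11:20 AM–6:41 PM = 7 h 21 min; less 60 min break → 6 h 21 min
Sat: 8:10 AM–4:05 PM = 7 h 55 min; less 30 min break → 7 h 25 min
Total: 6 h 50 min + 6 h 21 min + 7 h 25 min = 20 h 36 min.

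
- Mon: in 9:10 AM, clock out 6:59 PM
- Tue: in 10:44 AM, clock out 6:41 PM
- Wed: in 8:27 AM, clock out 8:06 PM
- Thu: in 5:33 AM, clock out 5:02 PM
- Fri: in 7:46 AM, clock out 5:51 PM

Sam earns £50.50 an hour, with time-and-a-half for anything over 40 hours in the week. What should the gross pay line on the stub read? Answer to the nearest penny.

Mon: 9:10 AM–6:59 PM = 9 h 49 min
Tue: 10:44 AM–6:41 PM = 7 h 57 min
Wed: 8:27 AM–8:06 PM = 11 h 39 min
Thu: 5:33 AM–5:02 PM = 11 h 29 min
Fri: 7:46 AM–5:51 PM = 10 h 5 min
Total worked: 50 h 59 min = 3059 min.
Regular 40 h 0 min = 2400 min at £50.50/h; overtime 10 h 59 min = 659 min at £75.75/h.
Pay = (2400 × £50.50 + 659 × £75.75) ÷ 60 = £2851.99.

£2851.99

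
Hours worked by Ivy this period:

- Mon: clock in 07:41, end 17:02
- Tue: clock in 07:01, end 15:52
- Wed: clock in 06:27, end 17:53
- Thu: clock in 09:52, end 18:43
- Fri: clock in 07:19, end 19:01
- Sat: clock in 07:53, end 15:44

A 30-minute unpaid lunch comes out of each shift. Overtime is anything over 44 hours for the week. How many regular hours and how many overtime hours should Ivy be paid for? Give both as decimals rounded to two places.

Mon: 07:41–17:02 = 9 h 21 min; less 30 min break → 8 h 51 min
Tue: 07:01–15:52 = 8 h 51 min; less 30 min break → 8 h 21 min
Wed: 06:27–17:53 = 11 h 26 min; less 30 min break → 10 h 56 min
Thu: 09:52–18:43 = 8 h 51 min; less 30 min break → 8 h 21 min
Fri: 07:19–19:01 = 11 h 42 min; less 30 min break → 11 h 12 min
Sat: 07:53–15:44 = 7 h 51 min; less 30 min break → 7 h 21 min
Total worked: 55 h 2 min = 55.03 h.
Threshold 44 h → overtime 11 h 2 min, regular 44 h 0 min.

Regular 44.00 hours, overtime 11.03 hours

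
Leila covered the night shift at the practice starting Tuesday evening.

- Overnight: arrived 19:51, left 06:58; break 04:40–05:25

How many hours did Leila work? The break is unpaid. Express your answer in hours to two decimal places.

Overnight: 19:51 → midnight = 4 h 9 min; midnight → 06:58 = 6 h 58 min; span 11 h 7 min; less 45 min break → 10 h 22 min

10.37 hours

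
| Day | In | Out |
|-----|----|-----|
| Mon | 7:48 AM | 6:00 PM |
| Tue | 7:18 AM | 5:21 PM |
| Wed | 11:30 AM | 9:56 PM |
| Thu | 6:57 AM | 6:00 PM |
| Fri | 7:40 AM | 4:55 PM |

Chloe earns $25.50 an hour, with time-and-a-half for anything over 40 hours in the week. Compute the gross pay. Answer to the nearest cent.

Mon: 7:48 AM–6:00 PM = 10 h 12 min
Tue: 7:18 AM–5:21 PM = 10 h 3 min
Wed: 11:30 AM–9:56 PM = 10 h 26 min
Thu: 6:57 AM–6:00 PM = 11 h 3 min
Fri: 7:40 AM–4:55 PM = 9 h 15 min
Total worked: 50 h 59 min = 3059 min.
Regular 40 h 0 min = 2400 min at $25.50/h; overtime 10 h 59 min = 659 min at $38.25/h.
Pay = (2400 × $25.50 + 659 × $38.25) ÷ 60 = $1440.11.

$1440.11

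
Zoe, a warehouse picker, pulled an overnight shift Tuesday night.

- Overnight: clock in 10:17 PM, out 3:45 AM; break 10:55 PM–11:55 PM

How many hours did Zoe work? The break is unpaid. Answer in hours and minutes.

Overnight: 10:17 PM → midnight = 1 h 43 min; midnight → 3:45 AM = 3 h 45 min; span 5 h 28 min; less 60 min break → 4 h 28 min

4 h 28 min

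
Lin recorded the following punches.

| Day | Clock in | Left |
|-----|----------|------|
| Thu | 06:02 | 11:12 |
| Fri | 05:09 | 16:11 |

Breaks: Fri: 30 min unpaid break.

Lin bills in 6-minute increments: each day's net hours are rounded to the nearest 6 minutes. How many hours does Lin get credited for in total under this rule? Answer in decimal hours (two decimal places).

15.70 hours

Thu: 06:02–11:12 = 5 h 10 min → rounds to 5 h 12 min
Fri: 05:09–16:11 = 11 h 2 min − 30 min = 10 h 32 min → rounds to 10 h 30 min
Total credited: 15 h 42 min.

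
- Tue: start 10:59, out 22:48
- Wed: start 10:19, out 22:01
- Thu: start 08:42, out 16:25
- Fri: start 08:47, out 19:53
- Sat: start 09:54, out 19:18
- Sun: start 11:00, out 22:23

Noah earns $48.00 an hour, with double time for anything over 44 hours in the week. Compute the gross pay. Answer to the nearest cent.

Tue: 10:59–22:48 = 11 h 49 min
Wed: 10:19–22:01 = 11 h 42 min
Thu: 08:42–16:25 = 7 h 43 min
Fri: 08:47–19:53 = 11 h 6 min
Sat: 09:54–19:18 = 9 h 24 min
Sun: 11:00–22:23 = 11 h 23 min
Total worked: 63 h 7 min = 3787 min.
Regular 44 h 0 min = 2640 min at $48.00/h; overtime 19 h 7 min = 1147 min at $96.00/h.
Pay = (2640 × $48.00 + 1147 × $96.00) ÷ 60 = $3947.20.

$3947.20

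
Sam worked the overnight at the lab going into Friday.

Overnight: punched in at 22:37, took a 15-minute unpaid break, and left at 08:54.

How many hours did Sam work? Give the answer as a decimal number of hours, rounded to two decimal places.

10.03 hours

Overnight: 22:37 → midnight = 1 h 23 min; midnight → 08:54 = 8 h 54 min; span 10 h 17 min; less 15 min break → 10 h 2 min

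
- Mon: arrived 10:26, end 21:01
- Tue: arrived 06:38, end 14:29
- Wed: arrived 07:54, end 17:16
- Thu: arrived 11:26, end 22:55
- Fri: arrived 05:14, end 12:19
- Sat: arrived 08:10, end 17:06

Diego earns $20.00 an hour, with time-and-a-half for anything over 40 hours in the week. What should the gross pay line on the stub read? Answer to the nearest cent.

Mon: 10:26–21:01 = 10 h 35 min
Tue: 06:38–14:29 = 7 h 51 min
Wed: 07:54–17:16 = 9 h 22 min
Thu: 11:26–22:55 = 11 h 29 min
Fri: 05:14–12:19 = 7 h 5 min
Sat: 08:10–17:06 = 8 h 56 min
Total worked: 55 h 18 min = 3318 min.
Regular 40 h 0 min = 2400 min at $20.00/h; overtime 15 h 18 min = 918 min at $30.00/h.
Pay = (2400 × $20.00 + 918 × $30.00) ÷ 60 = $1259.00.

$1259.00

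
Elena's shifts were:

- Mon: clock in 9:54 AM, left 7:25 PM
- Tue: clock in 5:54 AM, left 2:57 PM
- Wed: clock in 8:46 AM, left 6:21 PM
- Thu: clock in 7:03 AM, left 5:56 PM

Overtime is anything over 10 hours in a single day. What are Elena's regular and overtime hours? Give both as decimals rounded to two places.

Regular 38.15 hours, overtime 0.88 hours

Mon: 9:54 AM–7:25 PM = 9 h 31 min
Tue: 5:54 AM–2:57 PM = 9 h 3 min
Wed: 8:46 AM–6:21 PM = 9 h 35 min
Thu: 7:03 AM–5:56 PM = 10 h 53 min
Mon reg 9 h 31 min / OT 0 h 0 min; Tue reg 9 h 3 min / OT 0 h 0 min; Wed reg 9 h 35 min / OT 0 h 0 min; Thu reg 10 h 0 min / OT 0 h 53 min.
Totals: regular 38 h 9 min, overtime 0 h 53 min.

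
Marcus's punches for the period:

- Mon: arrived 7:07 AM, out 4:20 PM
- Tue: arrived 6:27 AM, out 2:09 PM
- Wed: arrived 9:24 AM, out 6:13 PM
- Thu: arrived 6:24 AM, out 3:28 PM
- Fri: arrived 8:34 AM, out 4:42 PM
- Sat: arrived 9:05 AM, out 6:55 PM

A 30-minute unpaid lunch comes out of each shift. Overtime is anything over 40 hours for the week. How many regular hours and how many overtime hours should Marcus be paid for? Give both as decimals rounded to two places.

Regular 40.00 hours, overtime 9.77 hours

Mon: 7:07 AM–4:20 PM = 9 h 13 min; less 30 min break → 8 h 43 min
Tue: 6:27 AM–2:09 PM = 7 h 42 min; less 30 min break → 7 h 12 min
Wed: 9:24 AM–6:13 PM = 8 h 49 min; less 30 min break → 8 h 19 min
Thu: 6:24 AM–3:28 PM = 9 h 4 min; less 30 min break → 8 h 34 min
Fri: 8:34 AM–4:42 PM = 8 h 8 min; less 30 min break → 7 h 38 min
Sat: 9:05 AM–6:55 PM = 9 h 50 min; less 30 min break → 9 h 20 min
Total worked: 49 h 46 min = 49.77 h.
Threshold 40 h → overtime 9 h 46 min, regular 40 h 0 min.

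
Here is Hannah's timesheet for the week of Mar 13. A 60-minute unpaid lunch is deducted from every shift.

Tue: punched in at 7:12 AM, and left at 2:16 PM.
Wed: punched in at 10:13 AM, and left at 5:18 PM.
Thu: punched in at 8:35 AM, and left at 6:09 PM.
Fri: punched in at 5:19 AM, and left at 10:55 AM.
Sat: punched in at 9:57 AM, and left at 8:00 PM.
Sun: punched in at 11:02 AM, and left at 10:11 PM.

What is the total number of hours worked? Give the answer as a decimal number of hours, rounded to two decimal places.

44.52 hours

Tue: 7:12 AM–2:16 PM = 7 h 4 min; less 60 min break → 6 h 4 min
Wed: 10:13 AM–5:18 PM = 7 h 5 min; less 60 min break → 6 h 5 min
Thu: 8:35 AM–6:09 PM = 9 h 34 min; less 60 min break → 8 h 34 min
Fri: 5:19 AM–10:55 AM = 5 h 36 min; less 60 min break → 4 h 36 min
Sat: 9:57 AM–8:00 PM = 10 h 3 min; less 60 min break → 9 h 3 min
Sun: 11:02 AM–10:11 PM = 11 h 9 min; less 60 min break → 10 h 9 min
Total: 6 h 4 min + 6 h 5 min + 8 h 34 min + 4 h 36 min + 9 h 3 min + 10 h 9 min = 44 h 31 min.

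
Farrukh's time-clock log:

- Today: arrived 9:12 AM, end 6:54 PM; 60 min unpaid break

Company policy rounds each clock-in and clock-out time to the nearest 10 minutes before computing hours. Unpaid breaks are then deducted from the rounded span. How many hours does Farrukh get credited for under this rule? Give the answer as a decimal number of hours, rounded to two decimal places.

8.67 hours

Today: in 9:12 AM→9:10 AM, out 6:54 PM→6:50 PM; 9 h 40 min − 60 min = 8 h 40 min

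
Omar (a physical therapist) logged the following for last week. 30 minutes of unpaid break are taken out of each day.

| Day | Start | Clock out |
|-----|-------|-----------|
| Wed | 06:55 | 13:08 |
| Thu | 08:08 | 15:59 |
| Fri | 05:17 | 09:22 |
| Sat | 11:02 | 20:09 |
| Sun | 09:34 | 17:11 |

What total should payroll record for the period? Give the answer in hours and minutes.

32 h 23 min

Wed: 06:55–13:08 = 6 h 13 min; less 30 min break → 5 h 43 min
Thu: 08:08–15:59 = 7 h 51 min; less 30 min break → 7 h 21 min
Fri: 05:17–09:22 = 4 h 5 min; less 30 min break → 3 h 35 min
Sat: 11:02–20:09 = 9 h 7 min; less 30 min break → 8 h 37 min
Sun: 09:34–17:11 = 7 h 37 min; less 30 min break → 7 h 7 min
Total: 5 h 43 min + 7 h 21 min + 3 h 35 min + 8 h 37 min + 7 h 7 min = 32 h 23 min.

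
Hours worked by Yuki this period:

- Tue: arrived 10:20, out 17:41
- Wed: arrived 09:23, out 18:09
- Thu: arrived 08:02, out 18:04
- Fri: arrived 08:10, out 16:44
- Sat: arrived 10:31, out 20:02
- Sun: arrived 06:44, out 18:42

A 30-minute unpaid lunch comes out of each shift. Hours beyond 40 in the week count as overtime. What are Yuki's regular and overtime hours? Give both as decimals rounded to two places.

Tue: 10:20–17:41 = 7 h 21 min; less 30 min break → 6 h 51 min
Wed: 09:23–18:09 = 8 h 46 min; less 30 min break → 8 h 16 min
Thu: 08:02–18:04 = 10 h 2 min; less 30 min break → 9 h 32 min
Fri: 08:10–16:44 = 8 h 34 min; less 30 min break → 8 h 4 min
Sat: 10:31–20:02 = 9 h 31 min; less 30 min break → 9 h 1 min
Sun: 06:44–18:42 = 11 h 58 min; less 30 min break → 11 h 28 min
Total worked: 53 h 12 min = 53.20 h.
Threshold 40 h → overtime 13 h 12 min, regular 40 h 0 min.

Regular 40.00 hours, overtime 13.20 hours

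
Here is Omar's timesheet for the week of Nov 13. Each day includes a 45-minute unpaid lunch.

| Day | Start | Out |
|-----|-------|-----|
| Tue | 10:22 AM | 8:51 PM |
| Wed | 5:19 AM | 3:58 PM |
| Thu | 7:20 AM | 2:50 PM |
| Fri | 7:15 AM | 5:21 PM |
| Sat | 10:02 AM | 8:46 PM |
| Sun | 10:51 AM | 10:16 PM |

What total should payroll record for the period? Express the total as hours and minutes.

56 h 23 min

Tue: 10:22 AM–8:51 PM = 10 h 29 min; less 45 min break → 9 h 44 min
Wed: 5:19 AM–3:58 PM = 10 h 39 min; less 45 min break → 9 h 54 min
Thu: 7:20 AM–2:50 PM = 7 h 30 min; less 45 min break → 6 h 45 min
Fri: 7:15 AM–5:21 PM = 10 h 6 min; less 45 min break → 9 h 21 min
Sat: 10:02 AM–8:46 PM = 10 h 44 min; less 45 min break → 9 h 59 min
Sun: 10:51 AM–10:16 PM = 11 h 25 min; less 45 min break → 10 h 40 min
Total: 9 h 44 min + 9 h 54 min + 6 h 45 min + 9 h 21 min + 9 h 59 min + 10 h 40 min = 56 h 23 min.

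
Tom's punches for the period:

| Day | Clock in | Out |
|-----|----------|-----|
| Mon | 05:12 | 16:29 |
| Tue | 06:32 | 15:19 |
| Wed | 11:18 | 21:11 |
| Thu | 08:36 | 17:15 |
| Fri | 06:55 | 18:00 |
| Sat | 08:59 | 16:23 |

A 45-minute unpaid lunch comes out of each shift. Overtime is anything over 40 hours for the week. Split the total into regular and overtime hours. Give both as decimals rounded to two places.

Regular 40.00 hours, overtime 12.58 hours

Mon: 05:12–16:29 = 11 h 17 min; less 45 min break → 10 h 32 min
Tue: 06:32–15:19 = 8 h 47 min; less 45 min break → 8 h 2 min
Wed: 11:18–21:11 = 9 h 53 min; less 45 min break → 9 h 8 min
Thu: 08:36–17:15 = 8 h 39 min; less 45 min break → 7 h 54 min
Fri: 06:55–18:00 = 11 h 5 min; less 45 min break → 10 h 20 min
Sat: 08:59–16:23 = 7 h 24 min; less 45 min break → 6 h 39 min
Total worked: 52 h 35 min = 52.58 h.
Threshold 40 h → overtime 12 h 35 min, regular 40 h 0 min.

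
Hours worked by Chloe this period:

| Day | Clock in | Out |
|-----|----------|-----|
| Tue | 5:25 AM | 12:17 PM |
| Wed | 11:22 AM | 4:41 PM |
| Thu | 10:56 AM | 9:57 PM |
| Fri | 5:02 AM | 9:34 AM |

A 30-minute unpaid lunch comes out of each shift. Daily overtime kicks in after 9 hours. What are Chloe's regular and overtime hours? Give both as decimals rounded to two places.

Tue: 5:25 AM–12:17 PM = 6 h 52 min; less 30 min break → 6 h 22 min
Wed: 11:22 AM–4:41 PM = 5 h 19 min; less 30 min break → 4 h 49 min
Thu: 10:56 AM–9:57 PM = 11 h 1 min; less 30 min break → 10 h 31 min
Fri: 5:02 AM–9:34 AM = 4 h 32 min; less 30 min break → 4 h 2 min
Tue reg 6 h 22 min / OT 0 h 0 min; Wed reg 4 h 49 min / OT 0 h 0 min; Thu reg 9 h 0 min / OT 1 h 31 min; Fri reg 4 h 2 min / OT 0 h 0 min.
Totals: regular 24 h 13 min, overtime 1 h 31 min.

Regular 24.22 hours, overtime 1.52 hours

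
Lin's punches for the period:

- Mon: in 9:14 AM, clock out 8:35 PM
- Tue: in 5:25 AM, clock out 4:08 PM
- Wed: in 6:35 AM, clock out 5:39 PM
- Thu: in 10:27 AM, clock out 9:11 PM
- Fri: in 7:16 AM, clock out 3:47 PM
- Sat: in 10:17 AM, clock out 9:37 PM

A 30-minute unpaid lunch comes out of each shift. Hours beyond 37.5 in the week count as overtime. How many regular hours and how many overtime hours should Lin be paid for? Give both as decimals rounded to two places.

Regular 37.50 hours, overtime 23.22 hours

Mon: 9:14 AM–8:35 PM = 11 h 21 min; less 30 min break → 10 h 51 min
Tue: 5:25 AM–4:08 PM = 10 h 43 min; less 30 min break → 10 h 13 min
Wed: 6:35 AM–5:39 PM = 11 h 4 min; less 30 min break → 10 h 34 min
Thu: 10:27 AM–9:11 PM = 10 h 44 min; less 30 min break → 10 h 14 min
Fri: 7:16 AM–3:47 PM = 8 h 31 min; less 30 min break → 8 h 1 min
Sat: 10:17 AM–9:37 PM = 11 h 20 min; less 30 min break → 10 h 50 min
Total worked: 60 h 43 min = 60.72 h.
Threshold 37.5 h → overtime 23 h 13 min, regular 37 h 30 min.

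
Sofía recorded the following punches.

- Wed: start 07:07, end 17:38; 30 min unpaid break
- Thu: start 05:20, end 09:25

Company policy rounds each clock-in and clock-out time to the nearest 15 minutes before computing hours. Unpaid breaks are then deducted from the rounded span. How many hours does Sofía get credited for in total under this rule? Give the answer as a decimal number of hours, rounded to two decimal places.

14.50 hours

Wed: in 07:07→07:00, out 17:38→17:45; 10 h 45 min − 30 min = 10 h 15 min
Thu: in 05:20→05:15, out 09:25→09:30; 4 h 15 min
Total credited: 14 h 30 min.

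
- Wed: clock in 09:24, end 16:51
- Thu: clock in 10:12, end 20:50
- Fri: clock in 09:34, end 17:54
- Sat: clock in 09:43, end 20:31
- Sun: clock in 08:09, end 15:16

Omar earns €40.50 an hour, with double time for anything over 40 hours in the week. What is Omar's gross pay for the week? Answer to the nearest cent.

€1971.00

Wed: 09:24–16:51 = 7 h 27 min
Thu: 10:12–20:50 = 10 h 38 min
Fri: 09:34–17:54 = 8 h 20 min
Sat: 09:43–20:31 = 10 h 48 min
Sun: 08:09–15:16 = 7 h 7 min
Total worked: 44 h 20 min = 2660 min.
Regular 40 h 0 min = 2400 min at €40.50/h; overtime 4 h 20 min = 260 min at €81.00/h.
Pay = (2400 × €40.50 + 260 × €81.00) ÷ 60 = €1971.00.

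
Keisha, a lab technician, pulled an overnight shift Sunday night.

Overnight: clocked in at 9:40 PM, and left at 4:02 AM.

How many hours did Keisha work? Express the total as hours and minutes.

Overnight: 9:40 PM → midnight = 2 h 20 min; midnight → 4:02 AM = 4 h 2 min; span 6 h 22 min

6 h 22 min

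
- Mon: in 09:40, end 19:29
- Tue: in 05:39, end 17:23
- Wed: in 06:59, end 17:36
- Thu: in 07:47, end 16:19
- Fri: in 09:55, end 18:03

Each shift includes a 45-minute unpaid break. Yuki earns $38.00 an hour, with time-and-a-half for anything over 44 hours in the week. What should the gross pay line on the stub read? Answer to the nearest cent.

$1733.75

Mon: 09:40–19:29 = 9 h 49 min; less 45 min break → 9 h 4 min
Tue: 05:39–17:23 = 11 h 44 min; less 45 min break → 10 h 59 min
Wed: 06:59–17:36 = 10 h 37 min; less 45 min break → 9 h 52 min
Thu: 07:47–16:19 = 8 h 32 min; less 45 min break → 7 h 47 min
Fri: 09:55–18:03 = 8 h 8 min; less 45 min break → 7 h 23 min
Total worked: 45 h 5 min = 2705 min.
Regular 44 h 0 min = 2640 min at $38.00/h; overtime 1 h 5 min = 65 min at $57.00/h.
Pay = (2640 × $38.00 + 65 × $57.00) ÷ 60 = $1733.75.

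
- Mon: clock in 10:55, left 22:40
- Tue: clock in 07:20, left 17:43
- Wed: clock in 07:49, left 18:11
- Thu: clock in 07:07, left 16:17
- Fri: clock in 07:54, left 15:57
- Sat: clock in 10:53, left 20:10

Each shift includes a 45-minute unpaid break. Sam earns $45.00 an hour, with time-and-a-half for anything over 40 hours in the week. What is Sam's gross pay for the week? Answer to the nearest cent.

Mon: 10:55–22:40 = 11 h 45 min; less 45 min break → 11 h 0 min
Tue: 07:20–17:43 = 10 h 23 min; less 45 min break → 9 h 38 min
Wed: 07:49–18:11 = 10 h 22 min; less 45 min break → 9 h 37 min
Thu: 07:07–16:17 = 9 h 10 min; less 45 min break → 8 h 25 min
Fri: 07:54–15:57 = 8 h 3 min; less 45 min break → 7 h 18 min
Sat: 10:53–20:10 = 9 h 17 min; less 45 min break → 8 h 32 min
Total worked: 54 h 30 min = 3270 min.
Regular 40 h 0 min = 2400 min at $45.00/h; overtime 14 h 30 min = 870 min at $67.50/h.
Pay = (2400 × $45.00 + 870 × $67.50) ÷ 60 = $2778.75.

$2778.75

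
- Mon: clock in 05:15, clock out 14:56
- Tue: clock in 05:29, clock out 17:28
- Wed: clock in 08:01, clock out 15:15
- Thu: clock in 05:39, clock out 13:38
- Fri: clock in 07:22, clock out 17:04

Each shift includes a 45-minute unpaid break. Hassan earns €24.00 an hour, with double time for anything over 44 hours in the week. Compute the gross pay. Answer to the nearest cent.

€1028.00

Mon: 05:15–14:56 = 9 h 41 min; less 45 min break → 8 h 56 min
Tue: 05:29–17:28 = 11 h 59 min; less 45 min break → 11 h 14 min
Wed: 08:01–15:15 = 7 h 14 min; less 45 min break → 6 h 29 min
Thu: 05:39–13:38 = 7 h 59 min; less 45 min break → 7 h 14 min
Fri: 07:22–17:04 = 9 h 42 min; less 45 min break → 8 h 57 min
Total worked: 42 h 50 min = 2570 min.
Regular 42 h 50 min = 2570 min at €24.00/h; overtime 0 h 0 min = 0 min at €48.00/h.
Pay = (2570 × €24.00 + 0 × €48.00) ÷ 60 = €1028.00.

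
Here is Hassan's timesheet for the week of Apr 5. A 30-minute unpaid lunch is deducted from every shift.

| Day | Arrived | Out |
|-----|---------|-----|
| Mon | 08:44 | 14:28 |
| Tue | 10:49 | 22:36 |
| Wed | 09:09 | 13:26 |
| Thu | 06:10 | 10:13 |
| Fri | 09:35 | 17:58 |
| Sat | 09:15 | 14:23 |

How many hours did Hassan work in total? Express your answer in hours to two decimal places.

Mon: 08:44–14:28 = 5 h 44 min; less 30 min break → 5 h 14 min
Tue: 10:49–22:36 = 11 h 47 min; less 30 min break → 11 h 17 min
Wed: 09:09–13:26 = 4 h 17 min; less 30 min break → 3 h 47 min
Thu: 06:10–10:13 = 4 h 3 min; less 30 min break → 3 h 33 min
Fri: 09:35–17:58 = 8 h 23 min; less 30 min break → 7 h 53 min
Sat: 09:15–14:23 = 5 h 8 min; less 30 min break → 4 h 38 min
Total: 5 h 14 min + 11 h 17 min + 3 h 47 min + 3 h 33 min + 7 h 53 min + 4 h 38 min = 36 h 22 min.

36.37 hours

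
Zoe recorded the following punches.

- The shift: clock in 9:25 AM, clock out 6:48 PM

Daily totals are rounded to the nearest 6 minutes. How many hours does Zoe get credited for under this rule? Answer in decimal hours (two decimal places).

The shift: 9:25 AM–6:48 PM = 9 h 23 min → rounds to 9 h 24 min

9.40 hours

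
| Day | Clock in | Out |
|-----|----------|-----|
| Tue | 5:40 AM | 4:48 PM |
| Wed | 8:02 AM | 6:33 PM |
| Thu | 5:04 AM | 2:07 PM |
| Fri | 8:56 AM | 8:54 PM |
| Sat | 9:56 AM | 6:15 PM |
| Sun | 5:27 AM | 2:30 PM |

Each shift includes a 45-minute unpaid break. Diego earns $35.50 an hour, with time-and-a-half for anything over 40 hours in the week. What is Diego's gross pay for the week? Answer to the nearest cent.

Tue: 5:40 AM–4:48 PM = 11 h 8 min; less 45 min break → 10 h 23 min
Wed: 8:02 AM–6:33 PM = 10 h 31 min; less 45 min break → 9 h 46 min
Thu: 5:04 AM–2:07 PM = 9 h 3 min; less 45 min break → 8 h 18 min
Fri: 8:56 AM–8:54 PM = 11 h 58 min; less 45 min break → 11 h 13 min
Sat: 9:56 AM–6:15 PM = 8 h 19 min; less 45 min break → 7 h 34 min
Sun: 5:27 AM–2:30 PM = 9 h 3 min; less 45 min break → 8 h 18 min
Total worked: 55 h 32 min = 3332 min.
Regular 40 h 0 min = 2400 min at $35.50/h; overtime 15 h 32 min = 932 min at $53.25/h.
Pay = (2400 × $35.50 + 932 × $53.25) ÷ 60 = $2247.15.

$2247.15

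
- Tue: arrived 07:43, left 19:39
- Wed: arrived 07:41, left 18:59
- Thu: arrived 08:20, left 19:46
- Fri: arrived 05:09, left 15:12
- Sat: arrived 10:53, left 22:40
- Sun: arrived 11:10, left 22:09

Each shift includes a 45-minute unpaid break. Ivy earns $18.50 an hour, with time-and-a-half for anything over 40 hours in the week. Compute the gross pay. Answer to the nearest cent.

Tue: 07:43–19:39 = 11 h 56 min; less 45 min break → 11 h 11 min
Wed: 07:41–18:59 = 11 h 18 min; less 45 min break → 10 h 33 min
Thu: 08:20–19:46 = 11 h 26 min; less 45 min break → 10 h 41 min
Fri: 05:09–15:12 = 10 h 3 min; less 45 min break → 9 h 18 min
Sat: 10:53–22:40 = 11 h 47 min; less 45 min break → 11 h 2 min
Sun: 11:10–22:09 = 10 h 59 min; less 45 min break → 10 h 14 min
Total worked: 62 h 59 min = 3779 min.
Regular 40 h 0 min = 2400 min at $18.50/h; overtime 22 h 59 min = 1379 min at $27.75/h.
Pay = (2400 × $18.50 + 1379 × $27.75) ÷ 60 = $1377.79.

$1377.79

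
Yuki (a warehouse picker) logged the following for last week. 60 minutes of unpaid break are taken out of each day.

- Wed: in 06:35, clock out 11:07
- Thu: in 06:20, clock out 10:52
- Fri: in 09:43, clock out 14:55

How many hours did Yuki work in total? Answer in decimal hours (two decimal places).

Wed: 06:35–11:07 = 4 h 32 min; less 60 min break → 3 h 32 min
Thu: 06:20–10:52 = 4 h 32 min; less 60 min break → 3 h 32 min
Fri: 09:43–14:55 = 5 h 12 min; less 60 min break → 4 h 12 min
Total: 3 h 32 min + 3 h 32 min + 4 h 12 min = 11 h 16 min.

11.27 hours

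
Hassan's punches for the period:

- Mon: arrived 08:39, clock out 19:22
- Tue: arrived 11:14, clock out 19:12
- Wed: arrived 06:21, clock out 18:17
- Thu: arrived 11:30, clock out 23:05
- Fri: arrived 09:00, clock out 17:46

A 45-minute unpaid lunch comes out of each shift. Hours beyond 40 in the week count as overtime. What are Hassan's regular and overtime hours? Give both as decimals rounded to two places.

Mon: 08:39–19:22 = 10 h 43 min; less 45 min break → 9 h 58 min
Tue: 11:14–19:12 = 7 h 58 min; less 45 min break → 7 h 13 min
Wed: 06:21–18:17 = 11 h 56 min; less 45 min break → 11 h 11 min
Thu: 11:30–23:05 = 11 h 35 min; less 45 min break → 10 h 50 min
Fri: 09:00–17:46 = 8 h 46 min; less 45 min break → 8 h 1 min
Total worked: 47 h 13 min = 47.22 h.
Threshold 40 h → overtime 7 h 13 min, regular 40 h 0 min.

Regular 40.00 hours, overtime 7.22 hours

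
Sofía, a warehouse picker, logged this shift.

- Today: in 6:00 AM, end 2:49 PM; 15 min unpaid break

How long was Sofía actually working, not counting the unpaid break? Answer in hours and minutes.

Today: 6:00 AM–2:49 PM = 8 h 49 min; less 15 min break → 8 h 34 min

8 h 34 min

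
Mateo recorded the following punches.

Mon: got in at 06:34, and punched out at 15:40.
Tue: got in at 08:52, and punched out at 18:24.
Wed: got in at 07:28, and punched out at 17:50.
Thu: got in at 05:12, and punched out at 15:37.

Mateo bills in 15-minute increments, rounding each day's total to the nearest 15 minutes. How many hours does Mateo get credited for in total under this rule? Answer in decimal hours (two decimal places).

Mon: 06:34–15:40 = 9 h 6 min → rounds to 9 h 0 min
Tue: 08:52–18:24 = 9 h 32 min → rounds to 9 h 30 min
Wed: 07:28–17:50 = 10 h 22 min → rounds to 10 h 15 min
Thu: 05:12–15:37 = 10 h 25 min → rounds to 10 h 30 min
Total credited: 39 h 15 min.

39.25 hours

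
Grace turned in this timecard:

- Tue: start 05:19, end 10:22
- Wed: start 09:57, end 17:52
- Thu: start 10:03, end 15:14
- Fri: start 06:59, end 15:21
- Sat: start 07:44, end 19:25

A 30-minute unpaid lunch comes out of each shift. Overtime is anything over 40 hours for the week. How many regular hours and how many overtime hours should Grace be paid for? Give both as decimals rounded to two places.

Regular 35.70 hours, overtime 0.00 hours

Tue: 05:19–10:22 = 5 h 3 min; less 30 min break → 4 h 33 min
Wed: 09:57–17:52 = 7 h 55 min; less 30 min break → 7 h 25 min
Thu: 10:03–15:14 = 5 h 11 min; less 30 min break → 4 h 41 min
Fri: 06:59–15:21 = 8 h 22 min; less 30 min break → 7 h 52 min
Sat: 07:44–19:25 = 11 h 41 min; less 30 min break → 11 h 11 min
Total worked: 35 h 42 min = 35.70 h.
Threshold 40 h → overtime 0 h 0 min, regular 35 h 42 min.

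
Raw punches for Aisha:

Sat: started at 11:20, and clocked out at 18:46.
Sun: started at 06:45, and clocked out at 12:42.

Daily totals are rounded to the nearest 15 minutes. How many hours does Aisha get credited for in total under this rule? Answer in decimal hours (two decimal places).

13.50 hours

Sat: 11:20–18:46 = 7 h 26 min → rounds to 7 h 30 min
Sun: 06:45–12:42 = 5 h 57 min → rounds to 6 h 0 min
Total credited: 13 h 30 min.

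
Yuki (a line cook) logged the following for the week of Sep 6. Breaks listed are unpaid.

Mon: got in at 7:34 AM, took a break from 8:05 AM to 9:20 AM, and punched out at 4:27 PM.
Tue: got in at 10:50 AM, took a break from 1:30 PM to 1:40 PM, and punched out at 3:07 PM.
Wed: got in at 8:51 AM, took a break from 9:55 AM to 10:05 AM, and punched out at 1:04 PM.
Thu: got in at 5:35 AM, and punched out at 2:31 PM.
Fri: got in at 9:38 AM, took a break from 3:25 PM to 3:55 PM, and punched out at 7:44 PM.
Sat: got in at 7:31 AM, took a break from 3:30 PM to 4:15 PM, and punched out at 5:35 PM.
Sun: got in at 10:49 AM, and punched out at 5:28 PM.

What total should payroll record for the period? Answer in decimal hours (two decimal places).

50.30 hours

Mon: 7:34 AM–4:27 PM = 8 h 53 min; less 75 min break → 7 h 38 min
Tue: 10:50 AM–3:07 PM = 4 h 17 min; less 10 min break → 4 h 7 min
Wed: 8:51 AM–1:04 PM = 4 h 13 min; less 10 min break → 4 h 3 min
Thu: 5:35 AM–2:31 PM = 8 h 56 min
Fri: 9:38 AM–7:44 PM = 10 h 6 min; less 30 min break → 9 h 36 min
Sat: 7:31 AM–5:35 PM = 10 h 4 min; less 45 min break → 9 h 19 min
Sun: 10:49 AM–5:28 PM = 6 h 39 min
Total: 7 h 38 min + 4 h 7 min + 4 h 3 min + 8 h 56 min + 9 h 36 min + 9 h 19 min + 6 h 39 min = 50 h 18 min.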